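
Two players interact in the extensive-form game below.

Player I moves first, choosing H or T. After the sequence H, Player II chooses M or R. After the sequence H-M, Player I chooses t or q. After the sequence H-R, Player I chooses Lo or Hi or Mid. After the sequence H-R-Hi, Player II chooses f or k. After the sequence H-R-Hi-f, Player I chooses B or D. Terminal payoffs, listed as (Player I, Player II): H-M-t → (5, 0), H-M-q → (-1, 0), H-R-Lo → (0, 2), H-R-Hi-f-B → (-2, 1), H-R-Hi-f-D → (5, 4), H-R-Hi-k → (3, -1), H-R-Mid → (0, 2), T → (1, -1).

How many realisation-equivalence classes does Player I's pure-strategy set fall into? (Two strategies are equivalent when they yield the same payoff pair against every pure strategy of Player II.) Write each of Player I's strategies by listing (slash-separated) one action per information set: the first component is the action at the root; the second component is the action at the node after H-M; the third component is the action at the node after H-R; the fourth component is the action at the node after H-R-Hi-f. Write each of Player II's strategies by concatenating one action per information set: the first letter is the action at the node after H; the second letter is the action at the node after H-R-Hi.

Player I has 24 pure strategies: H/t/Lo/B, H/t/Lo/D, H/t/Hi/B, H/t/Hi/D, H/t/Mid/B, H/t/Mid/D, H/q/Lo/B, H/q/Lo/D, H/q/Hi/B, H/q/Hi/D, H/q/Mid/B, H/q/Mid/D, T/t/Lo/B, T/t/Lo/D, T/t/Hi/B, T/t/Hi/D, T/t/Mid/B, T/t/Mid/D, T/q/Lo/B, T/q/Lo/D, T/q/Hi/B, T/q/Hi/D, T/q/Mid/B, T/q/Mid/D. Columns: Mf, Mk, Rf, Rk.
{H/t/Lo/B, H/t/Lo/D, H/t/Mid/B, H/t/Mid/D} → row (5,0) (5,0) (0,2) (0,2)
{H/t/Hi/B} → row (5,0) (5,0) (-2,1) (3,-1)
{H/t/Hi/D} → row (5,0) (5,0) (5,4) (3,-1)
{H/q/Lo/B, H/q/Lo/D, H/q/Mid/B, H/q/Mid/D} → row (-1,0) (-1,0) (0,2) (0,2)
{H/q/Hi/B} → row (-1,0) (-1,0) (-2,1) (3,-1)
{H/q/Hi/D} → row (-1,0) (-1,0) (5,4) (3,-1)
{T/t/Lo/B, T/t/Lo/D, T/t/Hi/B, T/t/Hi/D, T/t/Mid/B, T/t/Mid/D, T/q/Lo/B, T/q/Lo/D, T/q/Hi/B, T/q/Hi/D, T/q/Mid/B, T/q/Mid/D} → row (1,-1) (1,-1) (1,-1) (1,-1)
That's 7 distinct rows out of 24 strategies.

7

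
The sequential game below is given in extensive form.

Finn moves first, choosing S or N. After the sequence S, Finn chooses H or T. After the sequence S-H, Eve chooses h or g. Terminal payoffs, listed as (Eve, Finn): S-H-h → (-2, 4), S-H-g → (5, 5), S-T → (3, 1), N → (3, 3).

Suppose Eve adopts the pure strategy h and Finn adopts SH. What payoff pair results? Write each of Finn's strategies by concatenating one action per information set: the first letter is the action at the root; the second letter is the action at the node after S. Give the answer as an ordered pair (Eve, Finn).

Trace the play path from the root:
  Finn plays S
  Finn plays H at [S]
  Eve plays h at [S-H]
→ terminal payoff (-2, 4).

(-2, 4)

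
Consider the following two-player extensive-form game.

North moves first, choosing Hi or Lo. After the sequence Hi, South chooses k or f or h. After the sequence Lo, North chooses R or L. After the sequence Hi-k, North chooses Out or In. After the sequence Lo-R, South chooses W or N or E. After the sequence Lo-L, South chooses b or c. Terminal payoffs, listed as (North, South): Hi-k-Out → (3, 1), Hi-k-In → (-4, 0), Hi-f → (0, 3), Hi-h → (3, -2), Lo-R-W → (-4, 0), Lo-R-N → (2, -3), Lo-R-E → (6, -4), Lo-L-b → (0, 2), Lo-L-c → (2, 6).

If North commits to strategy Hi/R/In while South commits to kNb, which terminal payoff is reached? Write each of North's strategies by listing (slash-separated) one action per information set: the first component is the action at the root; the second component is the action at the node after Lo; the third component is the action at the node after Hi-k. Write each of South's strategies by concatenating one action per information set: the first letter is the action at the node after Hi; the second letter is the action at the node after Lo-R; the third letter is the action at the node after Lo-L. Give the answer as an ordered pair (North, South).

Trace the play path from the root:
  North plays Hi
  South plays k at [Hi]
  North plays In at [Hi-k]
→ terminal payoff (-4, 0).
(North's choice at the node after Lo is never reached on this path, so it doesn't affect the outcome.)

(-4, 0)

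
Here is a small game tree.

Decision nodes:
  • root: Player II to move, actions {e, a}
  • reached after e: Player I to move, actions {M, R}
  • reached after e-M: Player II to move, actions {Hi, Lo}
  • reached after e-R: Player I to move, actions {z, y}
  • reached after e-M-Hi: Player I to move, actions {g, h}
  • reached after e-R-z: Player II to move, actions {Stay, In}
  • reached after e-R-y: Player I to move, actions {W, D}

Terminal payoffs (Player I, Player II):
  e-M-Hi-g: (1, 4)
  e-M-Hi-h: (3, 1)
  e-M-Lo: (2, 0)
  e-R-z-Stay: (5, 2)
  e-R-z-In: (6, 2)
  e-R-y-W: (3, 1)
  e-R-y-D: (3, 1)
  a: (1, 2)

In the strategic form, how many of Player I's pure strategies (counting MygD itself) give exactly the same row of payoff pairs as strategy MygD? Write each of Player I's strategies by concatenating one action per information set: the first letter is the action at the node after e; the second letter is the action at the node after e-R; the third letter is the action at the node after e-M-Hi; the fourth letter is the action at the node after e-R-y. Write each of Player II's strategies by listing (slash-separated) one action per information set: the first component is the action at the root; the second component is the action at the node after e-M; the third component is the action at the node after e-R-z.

Row for MygD (columns e/Hi/Stay, e/Hi/In, e/Lo/Stay, e/Lo/In, a/Hi/Stay, a/Hi/In, a/Lo/Stay, a/Lo/In): (1,4) (1,4) (2,0) (2,0) (1,2) (1,2) (1,2) (1,2).
Under MygD, Player I's choice at the node after e-R and at the node after e-R-y can never be reached regardless of what Player II does, so varying those choices leaves every outcome unchanged.
Holding the reachable choices fixed and varying the unreachable ones freely already gives 2 × 2 = 4 equivalent strategies.
No other strategy reproduces this row, so those 4 are the full class: MzgW, MzgD, MygW, MygD.

4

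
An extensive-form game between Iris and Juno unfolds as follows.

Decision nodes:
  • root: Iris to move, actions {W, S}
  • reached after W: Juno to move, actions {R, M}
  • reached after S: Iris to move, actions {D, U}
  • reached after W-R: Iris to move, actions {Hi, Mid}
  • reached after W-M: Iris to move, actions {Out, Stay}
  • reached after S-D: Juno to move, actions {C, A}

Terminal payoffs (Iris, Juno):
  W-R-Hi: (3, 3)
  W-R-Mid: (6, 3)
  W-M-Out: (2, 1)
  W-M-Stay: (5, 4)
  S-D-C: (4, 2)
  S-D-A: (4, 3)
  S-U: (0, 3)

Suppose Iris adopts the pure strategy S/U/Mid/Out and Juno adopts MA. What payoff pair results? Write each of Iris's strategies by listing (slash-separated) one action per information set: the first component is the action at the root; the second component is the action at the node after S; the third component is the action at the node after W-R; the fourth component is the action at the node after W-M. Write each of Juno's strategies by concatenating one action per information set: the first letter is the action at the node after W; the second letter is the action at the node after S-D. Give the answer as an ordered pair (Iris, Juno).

(0, 3)

Trace the play path from the root:
  Iris plays S
  Iris plays U at [S]
→ terminal payoff (0, 3).
(Iris's choice at the node after W-R is never reached on this path, so it doesn't affect the outcome.)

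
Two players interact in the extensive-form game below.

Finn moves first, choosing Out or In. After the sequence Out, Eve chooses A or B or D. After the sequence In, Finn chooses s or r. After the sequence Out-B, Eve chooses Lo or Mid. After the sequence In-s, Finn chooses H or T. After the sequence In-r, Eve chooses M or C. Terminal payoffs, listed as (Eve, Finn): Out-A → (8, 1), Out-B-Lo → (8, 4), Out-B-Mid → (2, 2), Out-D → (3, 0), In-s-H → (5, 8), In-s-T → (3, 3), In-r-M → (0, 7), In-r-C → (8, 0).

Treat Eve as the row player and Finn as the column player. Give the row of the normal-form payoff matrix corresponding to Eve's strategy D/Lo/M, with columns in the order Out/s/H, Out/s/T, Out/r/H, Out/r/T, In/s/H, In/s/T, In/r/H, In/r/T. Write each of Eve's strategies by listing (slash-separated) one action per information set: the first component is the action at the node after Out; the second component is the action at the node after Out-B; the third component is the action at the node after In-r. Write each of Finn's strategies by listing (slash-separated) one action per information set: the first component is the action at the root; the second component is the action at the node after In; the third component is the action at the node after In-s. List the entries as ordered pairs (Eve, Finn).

(3,0) (3,0) (3,0) (3,0) (5,8) (3,3) (0,7) (0,7)

vs Out/s/H: Finn plays Out → Eve plays D at [Out] → (3, 0)
vs Out/s/T: Finn plays Out → Eve plays D at [Out] → (3, 0)
vs Out/r/H: Finn plays Out → Eve plays D at [Out] → (3, 0)
vs Out/r/T: Finn plays Out → Eve plays D at [Out] → (3, 0)
vs In/s/H: Finn plays In → Finn plays s at [In] → Finn plays H at [In-s] → (5, 8)
vs In/s/T: Finn plays In → Finn plays s at [In] → Finn plays T at [In-s] → (3, 3)
vs In/r/H: Finn plays In → Finn plays r at [In] → Eve plays M at [In-r] → (0, 7)
vs In/r/T: Finn plays In → Finn plays r at [In] → Eve plays M at [In-r] → (0, 7)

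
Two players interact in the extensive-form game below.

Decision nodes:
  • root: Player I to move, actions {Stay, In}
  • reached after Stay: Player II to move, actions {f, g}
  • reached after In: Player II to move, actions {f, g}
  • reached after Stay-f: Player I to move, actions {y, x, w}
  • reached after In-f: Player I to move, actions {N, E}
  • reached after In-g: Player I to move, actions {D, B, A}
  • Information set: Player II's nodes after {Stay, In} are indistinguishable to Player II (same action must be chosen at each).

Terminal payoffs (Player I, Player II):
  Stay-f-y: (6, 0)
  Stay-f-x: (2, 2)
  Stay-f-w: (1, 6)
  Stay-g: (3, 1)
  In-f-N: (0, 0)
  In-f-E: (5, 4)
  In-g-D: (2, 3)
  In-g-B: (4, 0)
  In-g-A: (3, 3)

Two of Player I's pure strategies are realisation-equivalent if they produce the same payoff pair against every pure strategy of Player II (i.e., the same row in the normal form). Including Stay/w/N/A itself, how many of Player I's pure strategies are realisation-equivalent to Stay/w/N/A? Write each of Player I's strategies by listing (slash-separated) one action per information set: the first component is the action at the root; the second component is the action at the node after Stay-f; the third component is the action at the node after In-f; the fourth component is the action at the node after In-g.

6

Row for Stay/w/N/A (columns f, g): (1,6) (3,1).
Under Stay/w/N/A, Player I's choice at the node after In-f and at the node after In-g can never be reached regardless of what Player II does, so varying those choices leaves every outcome unchanged.
Holding the reachable choices fixed and varying the unreachable ones freely already gives 2 × 3 = 6 equivalent strategies.
No other strategy reproduces this row, so those 6 are the full class: Stay/w/N/D, Stay/w/N/B, Stay/w/N/A, Stay/w/E/D, Stay/w/E/B, Stay/w/E/A.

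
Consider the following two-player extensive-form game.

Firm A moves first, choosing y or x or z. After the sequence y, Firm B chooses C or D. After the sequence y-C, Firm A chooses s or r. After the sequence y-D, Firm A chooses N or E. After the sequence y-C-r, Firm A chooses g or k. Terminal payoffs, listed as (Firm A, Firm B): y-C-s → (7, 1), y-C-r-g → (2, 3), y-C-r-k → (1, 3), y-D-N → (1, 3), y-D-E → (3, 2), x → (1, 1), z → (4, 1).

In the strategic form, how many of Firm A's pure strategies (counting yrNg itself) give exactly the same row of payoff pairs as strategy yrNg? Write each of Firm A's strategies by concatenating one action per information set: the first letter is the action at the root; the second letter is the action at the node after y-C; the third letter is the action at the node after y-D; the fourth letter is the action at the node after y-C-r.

1

Row for yrNg (columns C, D): (2,3) (1,3).
Every one of Firm A's information sets is on the play path for some reply by Firm B when Firm A follows yrNg.
Changing the action at any of them therefore changes at least one column, so only yrNg itself gives this row.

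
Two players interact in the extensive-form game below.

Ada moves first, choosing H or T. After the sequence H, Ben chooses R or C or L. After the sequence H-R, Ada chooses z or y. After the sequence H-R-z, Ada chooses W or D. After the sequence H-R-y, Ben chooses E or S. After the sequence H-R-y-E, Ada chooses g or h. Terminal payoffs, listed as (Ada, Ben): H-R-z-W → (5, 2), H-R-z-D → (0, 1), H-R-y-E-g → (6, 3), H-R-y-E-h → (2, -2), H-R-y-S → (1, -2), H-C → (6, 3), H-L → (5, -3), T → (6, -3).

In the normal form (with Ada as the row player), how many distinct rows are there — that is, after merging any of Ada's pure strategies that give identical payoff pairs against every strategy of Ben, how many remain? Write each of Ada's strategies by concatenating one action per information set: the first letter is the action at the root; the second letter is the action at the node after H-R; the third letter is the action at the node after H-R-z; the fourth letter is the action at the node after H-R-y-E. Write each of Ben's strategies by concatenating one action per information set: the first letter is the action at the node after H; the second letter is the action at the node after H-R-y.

5

Ada has 16 pure strategies: HzWg, HzWh, HzDg, HzDh, HyWg, HyWh, HyDg, HyDh, TzWg, TzWh, TzDg, TzDh, TyWg, TyWh, TyDg, TyDh. Columns: RE, RS, CE, CS, LE, LS.
{HzWg, HzWh} → row (5,2) (5,2) (6,3) (6,3) (5,-3) (5,-3)
{HzDg, HzDh} → row (0,1) (0,1) (6,3) (6,3) (5,-3) (5,-3)
{HyWg, HyDg} → row (6,3) (1,-2) (6,3) (6,3) (5,-3) (5,-3)
{HyWh, HyDh} → row (2,-2) (1,-2) (6,3) (6,3) (5,-3) (5,-3)
{TzWg, TzWh, TzDg, TzDh, TyWg, TyWh, TyDg, TyDh} → row (6,-3) (6,-3) (6,-3) (6,-3) (6,-3) (6,-3)
That's 5 distinct rows out of 16 strategies.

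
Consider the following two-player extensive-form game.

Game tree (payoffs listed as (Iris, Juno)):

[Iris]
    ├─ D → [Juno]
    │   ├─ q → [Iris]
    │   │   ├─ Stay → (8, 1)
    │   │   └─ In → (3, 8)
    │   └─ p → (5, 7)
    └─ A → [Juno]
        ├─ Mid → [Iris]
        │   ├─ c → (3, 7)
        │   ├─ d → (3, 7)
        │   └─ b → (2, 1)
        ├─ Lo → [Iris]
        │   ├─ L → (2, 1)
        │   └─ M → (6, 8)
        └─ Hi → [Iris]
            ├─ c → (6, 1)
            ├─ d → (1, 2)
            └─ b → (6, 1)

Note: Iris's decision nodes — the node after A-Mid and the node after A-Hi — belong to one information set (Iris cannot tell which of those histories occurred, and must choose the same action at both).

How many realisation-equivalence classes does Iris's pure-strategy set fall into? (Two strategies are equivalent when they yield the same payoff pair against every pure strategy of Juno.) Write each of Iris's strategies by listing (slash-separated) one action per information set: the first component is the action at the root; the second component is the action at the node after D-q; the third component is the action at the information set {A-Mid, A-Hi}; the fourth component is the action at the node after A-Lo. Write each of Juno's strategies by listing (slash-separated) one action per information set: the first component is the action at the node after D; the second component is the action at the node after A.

8

Iris has 24 pure strategies: D/Stay/c/L, D/Stay/c/M, D/Stay/d/L, D/Stay/d/M, D/Stay/b/L, D/Stay/b/M, D/In/c/L, D/In/c/M, D/In/d/L, D/In/d/M, D/In/b/L, D/In/b/M, A/Stay/c/L, A/Stay/c/M, A/Stay/d/L, A/Stay/d/M, A/Stay/b/L, A/Stay/b/M, A/In/c/L, A/In/c/M, A/In/d/L, A/In/d/M, A/In/b/L, A/In/b/M. Columns: q/Mid, q/Lo, q/Hi, p/Mid, p/Lo, p/Hi.
{D/Stay/c/L, D/Stay/c/M, D/Stay/d/L, D/Stay/d/M, D/Stay/b/L, D/Stay/b/M} → row (8,1) (8,1) (8,1) (5,7) (5,7) (5,7)
{D/In/c/L, D/In/c/M, D/In/d/L, D/In/d/M, D/In/b/L, D/In/b/M} → row (3,8) (3,8) (3,8) (5,7) (5,7) (5,7)
{A/Stay/c/L, A/In/c/L} → row (3,7) (2,1) (6,1) (3,7) (2,1) (6,1)
{A/Stay/c/M, A/In/c/M} → row (3,7) (6,8) (6,1) (3,7) (6,8) (6,1)
{A/Stay/d/L, A/In/d/L} → row (3,7) (2,1) (1,2) (3,7) (2,1) (1,2)
{A/Stay/d/M, A/In/d/M} → row (3,7) (6,8) (1,2) (3,7) (6,8) (1,2)
{A/Stay/b/L, A/In/b/L} → row (2,1) (2,1) (6,1) (2,1) (2,1) (6,1)
{A/Stay/b/M, A/In/b/M} → row (2,1) (6,8) (6,1) (2,1) (6,8) (6,1)
That's 8 distinct rows out of 24 strategies.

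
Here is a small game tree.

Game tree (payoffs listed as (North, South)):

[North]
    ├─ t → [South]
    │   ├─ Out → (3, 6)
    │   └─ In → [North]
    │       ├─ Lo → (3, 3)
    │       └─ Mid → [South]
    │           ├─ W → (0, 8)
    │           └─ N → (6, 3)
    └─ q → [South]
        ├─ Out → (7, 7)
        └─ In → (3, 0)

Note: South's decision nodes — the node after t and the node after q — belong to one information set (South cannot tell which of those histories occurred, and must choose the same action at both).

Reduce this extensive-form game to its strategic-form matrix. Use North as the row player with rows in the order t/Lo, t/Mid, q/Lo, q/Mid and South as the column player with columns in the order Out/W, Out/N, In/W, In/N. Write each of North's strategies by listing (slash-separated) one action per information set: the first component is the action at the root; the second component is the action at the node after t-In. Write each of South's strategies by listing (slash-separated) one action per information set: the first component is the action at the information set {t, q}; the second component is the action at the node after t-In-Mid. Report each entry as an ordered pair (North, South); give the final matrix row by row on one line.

Row t/Lo: Out/W→(3,6), Out/N→(3,6), In/W→(3,3), In/N→(3,3)
Row t/Mid: Out/W→(3,6), Out/N→(3,6), In/W→(0,8), In/N→(6,3)
Row q/Lo: Out/W→(7,7), Out/N→(7,7), In/W→(3,0), In/N→(3,0)
Row q/Mid: Out/W→(7,7), Out/N→(7,7), In/W→(3,0), In/N→(3,0)

t/Lo: (3,6) (3,6) (3,3) (3,3) | t/Mid: (3,6) (3,6) (0,8) (6,3) | q/Lo: (7,7) (7,7) (3,0) (3,0) | q/Mid: (7,7) (7,7) (3,0) (3,0)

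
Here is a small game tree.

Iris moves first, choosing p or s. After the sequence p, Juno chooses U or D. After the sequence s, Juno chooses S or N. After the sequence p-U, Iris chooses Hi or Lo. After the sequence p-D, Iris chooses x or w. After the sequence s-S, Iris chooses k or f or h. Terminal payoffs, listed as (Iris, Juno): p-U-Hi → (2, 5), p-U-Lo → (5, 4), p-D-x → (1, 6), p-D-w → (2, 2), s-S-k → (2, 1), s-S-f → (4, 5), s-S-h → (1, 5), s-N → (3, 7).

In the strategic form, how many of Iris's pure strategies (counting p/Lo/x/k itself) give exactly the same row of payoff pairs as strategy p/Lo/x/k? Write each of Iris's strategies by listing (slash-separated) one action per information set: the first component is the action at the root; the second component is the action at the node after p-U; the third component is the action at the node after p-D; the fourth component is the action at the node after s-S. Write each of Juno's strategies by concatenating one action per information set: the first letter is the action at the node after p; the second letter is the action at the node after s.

3

Row for p/Lo/x/k (columns US, UN, DS, DN): (5,4) (5,4) (1,6) (1,6).
Under p/Lo/x/k, Iris's choice at the node after s-S can never be reached regardless of what Juno does, so varying those choices leaves every outcome unchanged.
Holding the reachable choices fixed and varying the unreachable one freely already gives 3 equivalent strategies.
No other strategy reproduces this row, so those 3 are the full class: p/Lo/x/k, p/Lo/x/f, p/Lo/x/h.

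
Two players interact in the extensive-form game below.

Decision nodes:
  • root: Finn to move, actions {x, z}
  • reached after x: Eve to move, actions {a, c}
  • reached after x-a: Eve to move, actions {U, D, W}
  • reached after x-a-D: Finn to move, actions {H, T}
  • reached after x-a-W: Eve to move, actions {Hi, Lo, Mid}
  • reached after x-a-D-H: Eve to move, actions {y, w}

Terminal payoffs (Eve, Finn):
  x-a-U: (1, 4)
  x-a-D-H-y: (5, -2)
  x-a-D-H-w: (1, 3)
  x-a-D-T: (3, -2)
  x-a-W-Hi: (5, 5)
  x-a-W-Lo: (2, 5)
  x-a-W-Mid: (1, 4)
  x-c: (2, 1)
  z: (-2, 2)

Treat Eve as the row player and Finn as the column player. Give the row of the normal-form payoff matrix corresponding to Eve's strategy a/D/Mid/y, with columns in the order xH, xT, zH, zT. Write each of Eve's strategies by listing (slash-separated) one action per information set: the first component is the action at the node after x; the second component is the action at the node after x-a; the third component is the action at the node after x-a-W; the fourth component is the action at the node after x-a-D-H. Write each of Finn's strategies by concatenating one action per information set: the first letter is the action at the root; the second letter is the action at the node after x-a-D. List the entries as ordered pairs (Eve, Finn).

vs xH: Finn plays x → Eve plays a at [x] → Eve plays D at [x-a] → Finn plays H at [x-a-D] → Eve plays y at [x-a-D-H] → (5, -2)
vs xT: Finn plays x → Eve plays a at [x] → Eve plays D at [x-a] → Finn plays T at [x-a-D] → (3, -2)
vs zH: Finn plays z → (-2, 2)
vs zT: Finn plays z → (-2, 2)

(5,-2) (3,-2) (-2,2) (-2,2)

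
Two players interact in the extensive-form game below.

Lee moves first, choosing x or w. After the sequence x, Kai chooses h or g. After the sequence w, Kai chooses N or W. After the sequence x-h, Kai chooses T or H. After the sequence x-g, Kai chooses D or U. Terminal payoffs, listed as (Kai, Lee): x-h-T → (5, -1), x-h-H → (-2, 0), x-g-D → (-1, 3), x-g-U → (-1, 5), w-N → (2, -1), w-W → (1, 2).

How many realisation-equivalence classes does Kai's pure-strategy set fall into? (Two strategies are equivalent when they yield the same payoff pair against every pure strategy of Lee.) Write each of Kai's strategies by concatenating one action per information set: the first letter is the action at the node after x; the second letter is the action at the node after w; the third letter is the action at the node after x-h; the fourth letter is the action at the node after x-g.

Kai has 16 pure strategies: hNTD, hNTU, hNHD, hNHU, hWTD, hWTU, hWHD, hWHU, gNTD, gNTU, gNHD, gNHU, gWTD, gWTU, gWHD, gWHU. Columns: x, w.
{hNTD, hNTU} → row (5,-1) (2,-1)
{hNHD, hNHU} → row (-2,0) (2,-1)
{hWTD, hWTU} → row (5,-1) (1,2)
{hWHD, hWHU} → row (-2,0) (1,2)
{gNTD, gNHD} → row (-1,3) (2,-1)
{gNTU, gNHU} → row (-1,5) (2,-1)
{gWTD, gWHD} → row (-1,3) (1,2)
{gWTU, gWHU} → row (-1,5) (1,2)
That's 8 distinct rows out of 16 strategies.

8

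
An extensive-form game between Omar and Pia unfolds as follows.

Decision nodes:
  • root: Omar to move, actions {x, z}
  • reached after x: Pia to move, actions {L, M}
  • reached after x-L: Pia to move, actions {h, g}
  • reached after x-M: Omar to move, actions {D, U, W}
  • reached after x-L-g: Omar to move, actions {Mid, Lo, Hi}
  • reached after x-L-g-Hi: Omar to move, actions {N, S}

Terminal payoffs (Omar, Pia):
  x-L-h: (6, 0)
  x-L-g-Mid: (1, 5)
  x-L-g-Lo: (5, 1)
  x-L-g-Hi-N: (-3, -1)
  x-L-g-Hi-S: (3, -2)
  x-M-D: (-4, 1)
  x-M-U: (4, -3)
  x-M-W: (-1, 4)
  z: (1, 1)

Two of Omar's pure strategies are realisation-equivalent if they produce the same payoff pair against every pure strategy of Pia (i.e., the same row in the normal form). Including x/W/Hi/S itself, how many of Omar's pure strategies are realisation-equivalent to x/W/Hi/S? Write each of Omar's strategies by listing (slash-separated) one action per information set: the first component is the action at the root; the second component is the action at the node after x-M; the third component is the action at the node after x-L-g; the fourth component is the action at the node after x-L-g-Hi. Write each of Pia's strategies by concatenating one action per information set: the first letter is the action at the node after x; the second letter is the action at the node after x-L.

1

Row for x/W/Hi/S (columns Lh, Lg, Mh, Mg): (6,0) (3,-2) (-1,4) (-1,4).
Every one of Omar's information sets is on the play path for some reply by Pia when Omar follows x/W/Hi/S.
Changing the action at any of them therefore changes at least one column, so only x/W/Hi/S itself gives this row.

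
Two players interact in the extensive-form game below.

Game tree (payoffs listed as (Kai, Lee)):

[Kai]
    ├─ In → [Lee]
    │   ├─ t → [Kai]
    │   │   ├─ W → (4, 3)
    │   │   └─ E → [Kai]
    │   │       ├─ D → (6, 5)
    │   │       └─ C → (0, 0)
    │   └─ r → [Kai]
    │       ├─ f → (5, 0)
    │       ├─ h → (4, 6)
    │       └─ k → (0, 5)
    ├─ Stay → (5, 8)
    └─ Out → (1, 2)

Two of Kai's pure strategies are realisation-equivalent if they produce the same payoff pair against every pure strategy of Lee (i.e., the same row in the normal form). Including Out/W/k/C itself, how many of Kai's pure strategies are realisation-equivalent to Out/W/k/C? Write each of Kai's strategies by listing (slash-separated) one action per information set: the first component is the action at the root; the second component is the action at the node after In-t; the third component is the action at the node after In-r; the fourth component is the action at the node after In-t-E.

Row for Out/W/k/C (columns t, r): (1,2) (1,2).
Under Out/W/k/C, Kai's choice at the node after In-t and at the node after In-r and at the node after In-t-E can never be reached regardless of what Lee does, so varying those choices leaves every outcome unchanged.
Holding the reachable choices fixed and varying the unreachable ones freely already gives 2 × 3 × 2 = 12 equivalent strategies.
No other strategy reproduces this row, so those 12 are the full class: Out/W/f/D, Out/W/f/C, Out/W/h/D, Out/W/h/C, Out/W/k/D, Out/W/k/C, Out/E/f/D, Out/E/f/C, Out/E/h/D, Out/E/h/C, Out/E/k/D, Out/E/k/C.

12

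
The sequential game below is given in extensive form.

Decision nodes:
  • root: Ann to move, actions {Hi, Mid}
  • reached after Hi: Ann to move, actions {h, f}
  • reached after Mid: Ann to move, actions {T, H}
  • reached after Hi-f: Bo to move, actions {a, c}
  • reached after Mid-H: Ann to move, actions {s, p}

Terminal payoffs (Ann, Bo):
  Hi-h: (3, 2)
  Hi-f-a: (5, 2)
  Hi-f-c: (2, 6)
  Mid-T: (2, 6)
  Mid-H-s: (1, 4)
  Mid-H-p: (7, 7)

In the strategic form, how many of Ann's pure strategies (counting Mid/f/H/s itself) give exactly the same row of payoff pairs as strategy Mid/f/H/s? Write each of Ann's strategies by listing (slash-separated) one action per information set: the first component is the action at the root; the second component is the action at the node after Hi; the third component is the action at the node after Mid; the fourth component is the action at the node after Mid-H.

Row for Mid/f/H/s (columns a, c): (1,4) (1,4).
Under Mid/f/H/s, Ann's choice at the node after Hi can never be reached regardless of what Bo does, so varying those choices leaves every outcome unchanged.
Holding the reachable choices fixed and varying the unreachable one freely already gives 2 equivalent strategies.
No other strategy reproduces this row, so those 2 are the full class: Mid/h/H/s, Mid/f/H/s.

2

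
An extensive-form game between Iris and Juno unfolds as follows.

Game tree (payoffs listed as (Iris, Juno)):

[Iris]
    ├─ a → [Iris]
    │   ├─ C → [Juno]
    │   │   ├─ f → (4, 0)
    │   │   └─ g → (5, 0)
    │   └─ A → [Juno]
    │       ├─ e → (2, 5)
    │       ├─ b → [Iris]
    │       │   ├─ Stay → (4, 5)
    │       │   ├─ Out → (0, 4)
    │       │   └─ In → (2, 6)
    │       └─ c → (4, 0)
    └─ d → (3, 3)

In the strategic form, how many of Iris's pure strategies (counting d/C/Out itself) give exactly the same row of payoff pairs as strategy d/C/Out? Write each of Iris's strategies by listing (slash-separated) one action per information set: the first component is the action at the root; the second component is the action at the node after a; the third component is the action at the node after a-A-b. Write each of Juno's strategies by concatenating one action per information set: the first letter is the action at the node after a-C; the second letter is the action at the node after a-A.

Row for d/C/Out (columns fe, fb, fc, ge, gb, gc): (3,3) (3,3) (3,3) (3,3) (3,3) (3,3).
Under d/C/Out, Iris's choice at the node after a and at the node after a-A-b can never be reached regardless of what Juno does, so varying those choices leaves every outcome unchanged.
Holding the reachable choices fixed and varying the unreachable ones freely already gives 2 × 3 = 6 equivalent strategies.
No other strategy reproduces this row, so those 6 are the full class: d/C/Stay, d/C/Out, d/C/In, d/A/Stay, d/A/Out, d/A/In.

6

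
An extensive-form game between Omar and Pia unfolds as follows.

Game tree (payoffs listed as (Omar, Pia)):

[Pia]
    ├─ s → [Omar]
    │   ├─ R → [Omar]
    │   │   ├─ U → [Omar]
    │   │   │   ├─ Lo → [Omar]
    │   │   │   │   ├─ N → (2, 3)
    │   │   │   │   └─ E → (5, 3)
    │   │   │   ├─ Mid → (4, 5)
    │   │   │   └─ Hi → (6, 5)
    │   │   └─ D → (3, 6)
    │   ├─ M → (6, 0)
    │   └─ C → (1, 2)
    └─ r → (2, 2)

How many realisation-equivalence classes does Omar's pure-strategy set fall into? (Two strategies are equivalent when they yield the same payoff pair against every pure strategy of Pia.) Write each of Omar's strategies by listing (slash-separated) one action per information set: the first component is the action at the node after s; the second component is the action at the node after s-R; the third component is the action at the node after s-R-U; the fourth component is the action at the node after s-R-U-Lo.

7

Omar has 36 pure strategies: R/U/Lo/N, R/U/Lo/E, R/U/Mid/N, R/U/Mid/E, R/U/Hi/N, R/U/Hi/E, R/D/Lo/N, R/D/Lo/E, R/D/Mid/N, R/D/Mid/E, R/D/Hi/N, R/D/Hi/E, M/U/Lo/N, M/U/Lo/E, M/U/Mid/N, M/U/Mid/E, M/U/Hi/N, M/U/Hi/E, M/D/Lo/N, M/D/Lo/E, M/D/Mid/N, M/D/Mid/E, M/D/Hi/N, M/D/Hi/E, C/U/Lo/N, C/U/Lo/E, C/U/Mid/N, C/U/Mid/E, C/U/Hi/N, C/U/Hi/E, C/D/Lo/N, C/D/Lo/E, C/D/Mid/N, C/D/Mid/E, C/D/Hi/N, C/D/Hi/E. Columns: s, r.
{R/U/Lo/N} → row (2,3) (2,2)
{R/U/Lo/E} → row (5,3) (2,2)
{R/U/Mid/N, R/U/Mid/E} → row (4,5) (2,2)
{R/U/Hi/N, R/U/Hi/E} → row (6,5) (2,2)
{R/D/Lo/N, R/D/Lo/E, R/D/Mid/N, R/D/Mid/E, R/D/Hi/N, R/D/Hi/E} → row (3,6) (2,2)
{M/U/Lo/N, M/U/Lo/E, M/U/Mid/N, M/U/Mid/E, M/U/Hi/N, M/U/Hi/E, M/D/Lo/N, M/D/Lo/E, M/D/Mid/N, M/D/Mid/E, M/D/Hi/N, M/D/Hi/E} → row (6,0) (2,2)
{C/U/Lo/N, C/U/Lo/E, C/U/Mid/N, C/U/Mid/E, C/U/Hi/N, C/U/Hi/E, C/D/Lo/N, C/D/Lo/E, C/D/Mid/N, C/D/Mid/E, C/D/Hi/N, C/D/Hi/E} → row (1,2) (2,2)
That's 7 distinct rows out of 36 strategies.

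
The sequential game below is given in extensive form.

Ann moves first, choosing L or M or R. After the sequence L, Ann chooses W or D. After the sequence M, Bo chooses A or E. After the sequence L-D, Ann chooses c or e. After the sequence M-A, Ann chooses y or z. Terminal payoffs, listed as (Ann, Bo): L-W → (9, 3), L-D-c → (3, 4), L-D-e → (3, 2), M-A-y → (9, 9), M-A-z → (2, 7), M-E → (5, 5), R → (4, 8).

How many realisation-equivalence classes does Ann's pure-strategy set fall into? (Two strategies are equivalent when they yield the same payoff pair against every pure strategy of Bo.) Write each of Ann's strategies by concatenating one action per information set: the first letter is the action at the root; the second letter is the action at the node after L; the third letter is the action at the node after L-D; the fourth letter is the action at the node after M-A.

Ann has 24 pure strategies: LWcy, LWcz, LWey, LWez, LDcy, LDcz, LDey, LDez, MWcy, MWcz, MWey, MWez, MDcy, MDcz, MDey, MDez, RWcy, RWcz, RWey, RWez, RDcy, RDcz, RDey, RDez. Columns: A, E.
{LWcy, LWcz, LWey, LWez} → row (9,3) (9,3)
{LDcy, LDcz} → row (3,4) (3,4)
{LDey, LDez} → row (3,2) (3,2)
{MWcy, MWey, MDcy, MDey} → row (9,9) (5,5)
{MWcz, MWez, MDcz, MDez} → row (2,7) (5,5)
{RWcy, RWcz, RWey, RWez, RDcy, RDcz, RDey, RDez} → row (4,8) (4,8)
That's 6 distinct rows out of 24 strategies.

6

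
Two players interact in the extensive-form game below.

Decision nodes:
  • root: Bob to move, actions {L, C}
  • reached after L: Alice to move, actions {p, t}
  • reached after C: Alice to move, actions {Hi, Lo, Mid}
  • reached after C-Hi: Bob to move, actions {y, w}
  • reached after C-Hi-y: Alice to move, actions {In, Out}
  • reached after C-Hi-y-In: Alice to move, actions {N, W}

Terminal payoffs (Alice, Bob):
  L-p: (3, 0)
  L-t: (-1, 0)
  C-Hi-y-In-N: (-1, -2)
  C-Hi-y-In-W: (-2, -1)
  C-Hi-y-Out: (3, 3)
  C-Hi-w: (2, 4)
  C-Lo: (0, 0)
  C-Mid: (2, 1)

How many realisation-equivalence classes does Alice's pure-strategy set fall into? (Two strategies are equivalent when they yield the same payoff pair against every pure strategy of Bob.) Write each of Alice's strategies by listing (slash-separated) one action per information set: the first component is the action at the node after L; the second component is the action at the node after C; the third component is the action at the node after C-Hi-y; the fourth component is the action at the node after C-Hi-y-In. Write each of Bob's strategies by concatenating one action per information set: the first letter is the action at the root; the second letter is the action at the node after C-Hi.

Alice has 24 pure strategies: p/Hi/In/N, p/Hi/In/W, p/Hi/Out/N, p/Hi/Out/W, p/Lo/In/N, p/Lo/In/W, p/Lo/Out/N, p/Lo/Out/W, p/Mid/In/N, p/Mid/In/W, p/Mid/Out/N, p/Mid/Out/W, t/Hi/In/N, t/Hi/In/W, t/Hi/Out/N, t/Hi/Out/W, t/Lo/In/N, t/Lo/In/W, t/Lo/Out/N, t/Lo/Out/W, t/Mid/In/N, t/Mid/In/W, t/Mid/Out/N, t/Mid/Out/W. Columns: Ly, Lw, Cy, Cw.
{p/Hi/In/N} → row (3,0) (3,0) (-1,-2) (2,4)
{p/Hi/In/W} → row (3,0) (3,0) (-2,-1) (2,4)
{p/Hi/Out/N, p/Hi/Out/W} → row (3,0) (3,0) (3,3) (2,4)
{p/Lo/In/N, p/Lo/In/W, p/Lo/Out/N, p/Lo/Out/W} → row (3,0) (3,0) (0,0) (0,0)
{p/Mid/In/N, p/Mid/In/W, p/Mid/Out/N, p/Mid/Out/W} → row (3,0) (3,0) (2,1) (2,1)
{t/Hi/In/N} → row (-1,0) (-1,0) (-1,-2) (2,4)
{t/Hi/In/W} → row (-1,0) (-1,0) (-2,-1) (2,4)
{t/Hi/Out/N, t/Hi/Out/W} → row (-1,0) (-1,0) (3,3) (2,4)
{t/Lo/In/N, t/Lo/In/W, t/Lo/Out/N, t/Lo/Out/W} → row (-1,0) (-1,0) (0,0) (0,0)
{t/Mid/In/N, t/Mid/In/W, t/Mid/Out/N, t/Mid/Out/W} → row (-1,0) (-1,0) (2,1) (2,1)
That's 10 distinct rows out of 24 strategies.

10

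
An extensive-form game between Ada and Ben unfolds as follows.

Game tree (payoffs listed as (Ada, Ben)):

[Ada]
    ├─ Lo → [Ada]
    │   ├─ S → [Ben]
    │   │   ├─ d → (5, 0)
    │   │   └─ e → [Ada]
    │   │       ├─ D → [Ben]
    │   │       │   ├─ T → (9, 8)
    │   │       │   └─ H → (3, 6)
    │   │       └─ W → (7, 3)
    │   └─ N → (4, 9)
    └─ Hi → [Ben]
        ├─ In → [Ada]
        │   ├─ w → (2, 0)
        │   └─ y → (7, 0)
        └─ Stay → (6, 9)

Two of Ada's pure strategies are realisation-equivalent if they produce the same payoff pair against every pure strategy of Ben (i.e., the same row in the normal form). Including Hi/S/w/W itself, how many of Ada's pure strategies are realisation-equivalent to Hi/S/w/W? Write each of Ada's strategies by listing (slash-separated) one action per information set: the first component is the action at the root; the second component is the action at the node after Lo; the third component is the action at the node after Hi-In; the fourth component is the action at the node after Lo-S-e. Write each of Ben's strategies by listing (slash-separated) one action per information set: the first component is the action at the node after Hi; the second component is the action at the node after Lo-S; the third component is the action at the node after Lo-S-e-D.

4

Row for Hi/S/w/W (columns In/d/T, In/d/H, In/e/T, In/e/H, Stay/d/T, Stay/d/H, Stay/e/T, Stay/e/H): (2,0) (2,0) (2,0) (2,0) (6,9) (6,9) (6,9) (6,9).
Under Hi/S/w/W, Ada's choice at the node after Lo and at the node after Lo-S-e can never be reached regardless of what Ben does, so varying those choices leaves every outcome unchanged.
Holding the reachable choices fixed and varying the unreachable ones freely already gives 2 × 2 = 4 equivalent strategies.
No other strategy reproduces this row, so those 4 are the full class: Hi/S/w/D, Hi/S/w/W, Hi/N/w/D, Hi/N/w/W.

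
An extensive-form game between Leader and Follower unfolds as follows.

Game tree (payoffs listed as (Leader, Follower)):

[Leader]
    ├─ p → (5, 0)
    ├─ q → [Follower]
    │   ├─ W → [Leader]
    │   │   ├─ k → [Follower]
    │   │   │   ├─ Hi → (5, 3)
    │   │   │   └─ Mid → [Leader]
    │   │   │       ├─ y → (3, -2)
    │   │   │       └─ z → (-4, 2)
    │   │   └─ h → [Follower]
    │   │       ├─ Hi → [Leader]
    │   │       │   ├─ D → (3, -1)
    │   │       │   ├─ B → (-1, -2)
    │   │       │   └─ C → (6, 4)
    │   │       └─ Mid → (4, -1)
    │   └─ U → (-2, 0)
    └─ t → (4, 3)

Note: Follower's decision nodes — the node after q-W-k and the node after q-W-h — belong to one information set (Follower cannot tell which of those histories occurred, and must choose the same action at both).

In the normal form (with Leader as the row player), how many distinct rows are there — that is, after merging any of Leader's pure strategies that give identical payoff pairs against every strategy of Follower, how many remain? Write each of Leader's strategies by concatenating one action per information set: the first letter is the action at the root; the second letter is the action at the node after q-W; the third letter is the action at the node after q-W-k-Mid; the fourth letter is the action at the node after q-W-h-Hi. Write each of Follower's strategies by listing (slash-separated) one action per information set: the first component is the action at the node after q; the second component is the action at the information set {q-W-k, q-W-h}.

Leader has 36 pure strategies: pkyD, pkyB, pkyC, pkzD, pkzB, pkzC, phyD, phyB, phyC, phzD, phzB, phzC, qkyD, qkyB, qkyC, qkzD, qkzB, qkzC, qhyD, qhyB, qhyC, qhzD, qhzB, qhzC, tkyD, tkyB, tkyC, tkzD, tkzB, tkzC, thyD, thyB, thyC, thzD, thzB, thzC. Columns: W/Hi, W/Mid, U/Hi, U/Mid.
{pkyD, pkyB, pkyC, pkzD, pkzB, pkzC, phyD, phyB, phyC, phzD, phzB, phzC} → row (5,0) (5,0) (5,0) (5,0)
{qkyD, qkyB, qkyC} → row (5,3) (3,-2) (-2,0) (-2,0)
{qkzD, qkzB, qkzC} → row (5,3) (-4,2) (-2,0) (-2,0)
{qhyD, qhzD} → row (3,-1) (4,-1) (-2,0) (-2,0)
{qhyB, qhzB} → row (-1,-2) (4,-1) (-2,0) (-2,0)
{qhyC, qhzC} → row (6,4) (4,-1) (-2,0) (-2,0)
{tkyD, tkyB, tkyC, tkzD, tkzB, tkzC, thyD, thyB, thyC, thzD, thzB, thzC} → row (4,3) (4,3) (4,3) (4,3)
That's 7 distinct rows out of 36 strategies.

7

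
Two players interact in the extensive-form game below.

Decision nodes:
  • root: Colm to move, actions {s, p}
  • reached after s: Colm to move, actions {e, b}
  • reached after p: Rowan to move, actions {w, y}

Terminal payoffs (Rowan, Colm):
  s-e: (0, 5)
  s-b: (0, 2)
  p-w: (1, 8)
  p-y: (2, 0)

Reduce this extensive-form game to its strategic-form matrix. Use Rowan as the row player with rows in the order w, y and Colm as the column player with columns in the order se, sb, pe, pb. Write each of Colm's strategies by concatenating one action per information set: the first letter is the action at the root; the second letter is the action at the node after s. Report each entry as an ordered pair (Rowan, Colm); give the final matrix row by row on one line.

Row w: se→(0,5), sb→(0,2), pe→(1,8), pb→(1,8)
Row y: se→(0,5), sb→(0,2), pe→(2,0), pb→(2,0)

w: (0,5) (0,2) (1,8) (1,8) | y: (0,5) (0,2) (2,0) (2,0)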